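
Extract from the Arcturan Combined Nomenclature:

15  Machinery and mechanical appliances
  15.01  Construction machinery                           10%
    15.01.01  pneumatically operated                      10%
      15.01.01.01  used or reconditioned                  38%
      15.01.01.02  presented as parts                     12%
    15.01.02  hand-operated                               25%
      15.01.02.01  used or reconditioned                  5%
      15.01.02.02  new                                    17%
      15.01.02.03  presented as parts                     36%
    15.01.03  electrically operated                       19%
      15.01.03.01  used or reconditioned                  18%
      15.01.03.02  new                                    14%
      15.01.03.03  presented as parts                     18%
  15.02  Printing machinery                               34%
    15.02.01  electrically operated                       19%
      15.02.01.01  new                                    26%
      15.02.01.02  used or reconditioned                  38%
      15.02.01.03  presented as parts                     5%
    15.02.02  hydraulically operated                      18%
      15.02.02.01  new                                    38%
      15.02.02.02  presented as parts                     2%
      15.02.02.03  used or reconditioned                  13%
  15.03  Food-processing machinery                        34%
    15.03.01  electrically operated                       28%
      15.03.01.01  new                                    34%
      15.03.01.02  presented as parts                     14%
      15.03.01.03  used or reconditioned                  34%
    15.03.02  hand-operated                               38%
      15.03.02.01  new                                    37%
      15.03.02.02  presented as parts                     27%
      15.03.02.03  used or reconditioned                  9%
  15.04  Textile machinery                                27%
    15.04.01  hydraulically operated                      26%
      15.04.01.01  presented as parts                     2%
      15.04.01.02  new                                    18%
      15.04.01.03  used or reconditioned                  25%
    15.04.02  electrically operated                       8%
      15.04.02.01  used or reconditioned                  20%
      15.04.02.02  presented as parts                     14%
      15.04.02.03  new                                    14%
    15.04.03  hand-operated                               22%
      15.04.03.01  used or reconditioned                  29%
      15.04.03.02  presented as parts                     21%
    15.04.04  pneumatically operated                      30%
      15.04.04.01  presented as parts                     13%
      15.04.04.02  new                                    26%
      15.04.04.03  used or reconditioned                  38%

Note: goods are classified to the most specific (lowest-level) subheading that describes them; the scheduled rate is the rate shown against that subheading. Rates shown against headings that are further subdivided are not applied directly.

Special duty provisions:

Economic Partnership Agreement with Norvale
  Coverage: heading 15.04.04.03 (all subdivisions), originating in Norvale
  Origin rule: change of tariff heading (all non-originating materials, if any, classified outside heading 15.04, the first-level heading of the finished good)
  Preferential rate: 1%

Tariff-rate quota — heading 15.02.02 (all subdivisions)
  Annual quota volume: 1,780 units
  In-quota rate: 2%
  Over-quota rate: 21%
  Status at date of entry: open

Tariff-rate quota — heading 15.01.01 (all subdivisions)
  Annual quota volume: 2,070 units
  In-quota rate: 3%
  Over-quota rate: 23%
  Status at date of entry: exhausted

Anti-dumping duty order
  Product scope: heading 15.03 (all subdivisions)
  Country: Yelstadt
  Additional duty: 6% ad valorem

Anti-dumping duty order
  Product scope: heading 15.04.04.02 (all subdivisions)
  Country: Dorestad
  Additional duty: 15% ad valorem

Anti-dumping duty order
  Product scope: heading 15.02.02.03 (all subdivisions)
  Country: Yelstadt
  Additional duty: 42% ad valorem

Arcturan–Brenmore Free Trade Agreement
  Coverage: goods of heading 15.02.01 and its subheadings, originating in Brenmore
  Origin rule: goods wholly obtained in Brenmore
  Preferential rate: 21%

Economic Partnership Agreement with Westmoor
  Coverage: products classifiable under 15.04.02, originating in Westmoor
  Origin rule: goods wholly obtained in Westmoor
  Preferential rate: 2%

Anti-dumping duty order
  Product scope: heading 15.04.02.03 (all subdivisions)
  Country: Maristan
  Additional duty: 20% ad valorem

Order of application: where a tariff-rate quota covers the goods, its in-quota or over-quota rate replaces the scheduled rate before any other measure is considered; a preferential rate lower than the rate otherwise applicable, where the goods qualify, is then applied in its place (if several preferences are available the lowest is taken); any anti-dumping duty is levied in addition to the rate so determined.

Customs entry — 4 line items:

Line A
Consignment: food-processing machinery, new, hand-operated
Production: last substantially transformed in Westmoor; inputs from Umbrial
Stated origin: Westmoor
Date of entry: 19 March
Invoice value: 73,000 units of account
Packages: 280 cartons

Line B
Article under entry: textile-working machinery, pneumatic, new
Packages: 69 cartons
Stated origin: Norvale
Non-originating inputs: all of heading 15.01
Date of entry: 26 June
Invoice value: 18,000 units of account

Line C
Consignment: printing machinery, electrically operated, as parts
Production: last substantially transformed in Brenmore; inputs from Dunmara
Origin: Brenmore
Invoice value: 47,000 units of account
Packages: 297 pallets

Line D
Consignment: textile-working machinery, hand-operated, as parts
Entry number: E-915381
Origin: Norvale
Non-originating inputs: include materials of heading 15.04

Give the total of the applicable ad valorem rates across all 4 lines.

89%

Line A: food-processing → 15.03; hand-operated → 15.03.02; new → 15.03.02.01. Scheduled 37%. Westmoor agreement on 15.04.02: 15.03.02.01 not covered. → 37%.
Line B: textile-working → 15.04; pneumatic → 15.04.04; new → 15.04.04.02. Scheduled 26%. Norvale agreement on 15.04.04.03: 15.04.04.02 not covered. → 26%.
Line C: printing → 15.02; electrically operated → 15.02.01; as parts → 15.02.01.03. Scheduled 5%. Brenmore agreement on 15.02.01: not wholly obtained. → 5%.
Line D: textile-working → 15.04; hand-operated → 15.04.03; as parts → 15.04.03.02. Scheduled 21%. Norvale agreement on 15.04.04.03: 15.04.03.02 not covered. → 21%.
Sum: 37% + 26% + 5% + 21% = 89%.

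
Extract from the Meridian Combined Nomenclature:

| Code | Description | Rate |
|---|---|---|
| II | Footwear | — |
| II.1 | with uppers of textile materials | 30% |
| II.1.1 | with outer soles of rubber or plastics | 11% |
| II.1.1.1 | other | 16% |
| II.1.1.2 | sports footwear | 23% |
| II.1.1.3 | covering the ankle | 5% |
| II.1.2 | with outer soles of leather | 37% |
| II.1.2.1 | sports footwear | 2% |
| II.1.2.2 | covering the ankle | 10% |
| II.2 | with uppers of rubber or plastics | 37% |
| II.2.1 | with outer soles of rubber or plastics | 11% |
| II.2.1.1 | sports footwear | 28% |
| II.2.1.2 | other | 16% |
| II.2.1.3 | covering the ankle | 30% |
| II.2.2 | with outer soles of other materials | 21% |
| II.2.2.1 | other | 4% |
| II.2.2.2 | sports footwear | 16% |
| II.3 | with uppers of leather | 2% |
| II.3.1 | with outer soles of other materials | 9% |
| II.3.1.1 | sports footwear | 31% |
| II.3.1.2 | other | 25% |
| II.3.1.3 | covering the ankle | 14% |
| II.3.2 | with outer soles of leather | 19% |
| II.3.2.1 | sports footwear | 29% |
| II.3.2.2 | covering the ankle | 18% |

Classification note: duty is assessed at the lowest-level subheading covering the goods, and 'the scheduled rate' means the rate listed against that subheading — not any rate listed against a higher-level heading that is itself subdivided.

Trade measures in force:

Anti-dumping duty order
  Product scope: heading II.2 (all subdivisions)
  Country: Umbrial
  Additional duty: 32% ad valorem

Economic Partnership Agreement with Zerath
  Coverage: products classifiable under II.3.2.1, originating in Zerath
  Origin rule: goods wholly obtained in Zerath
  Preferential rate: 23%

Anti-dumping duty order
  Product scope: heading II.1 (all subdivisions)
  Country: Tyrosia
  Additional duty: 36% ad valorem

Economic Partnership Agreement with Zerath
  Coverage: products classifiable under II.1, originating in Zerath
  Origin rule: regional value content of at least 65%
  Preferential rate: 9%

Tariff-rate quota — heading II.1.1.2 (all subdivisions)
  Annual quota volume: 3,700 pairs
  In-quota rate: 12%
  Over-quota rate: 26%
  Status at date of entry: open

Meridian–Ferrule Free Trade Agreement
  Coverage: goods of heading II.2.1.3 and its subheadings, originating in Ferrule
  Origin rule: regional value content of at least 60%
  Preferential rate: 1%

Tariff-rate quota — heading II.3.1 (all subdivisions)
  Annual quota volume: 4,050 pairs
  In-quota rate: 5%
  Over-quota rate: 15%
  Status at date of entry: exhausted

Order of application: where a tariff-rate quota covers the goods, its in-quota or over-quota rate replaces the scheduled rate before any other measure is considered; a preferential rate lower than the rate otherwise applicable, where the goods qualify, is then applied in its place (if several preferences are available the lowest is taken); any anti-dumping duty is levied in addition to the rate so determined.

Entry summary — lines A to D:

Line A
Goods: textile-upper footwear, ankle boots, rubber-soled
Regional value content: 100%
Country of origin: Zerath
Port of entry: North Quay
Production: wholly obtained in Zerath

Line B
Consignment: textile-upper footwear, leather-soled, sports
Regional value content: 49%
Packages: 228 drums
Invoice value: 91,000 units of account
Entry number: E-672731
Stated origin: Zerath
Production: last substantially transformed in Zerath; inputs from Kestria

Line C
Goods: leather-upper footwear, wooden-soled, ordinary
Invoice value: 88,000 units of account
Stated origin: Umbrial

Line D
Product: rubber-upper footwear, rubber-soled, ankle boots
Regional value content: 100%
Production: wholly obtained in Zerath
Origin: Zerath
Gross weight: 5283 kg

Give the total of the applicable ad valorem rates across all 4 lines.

Line A: textile-upper → II.1; rubber-soled → II.1.1; ankle boots → II.1.1.3. Scheduled 5%. Zerath agreement on II.3.2.1: II.1.1.3 not covered; Zerath agreement on II.1: RVC ≥ 65% → 9% available; preference 9% not lower than 5% → no reduction. → 5%.
Line B: textile-upper → II.1; leather-soled → II.1.2; sports → II.1.2.1. Scheduled 2%. Zerath agreement on II.3.2.1: II.1.2.1 not covered; Zerath agreement on II.1: RVC < 65%. → 2%.
Line C: leather-upper → II.3; wooden-soled → II.3.1; ordinary → II.3.1.2. Scheduled 25%. quota on II.3.1 exhausted → over-quota 15%. → 15%.
Line D: rubber-upper → II.2; rubber-soled → II.2.1; ankle boots → II.2.1.3. Scheduled 30%. Zerath agreement on II.3.2.1: II.2.1.3 not covered; Zerath agreement on II.1: II.2.1.3 not covered. → 30%.
Sum: 5% + 2% + 15% + 30% = 52%.

52%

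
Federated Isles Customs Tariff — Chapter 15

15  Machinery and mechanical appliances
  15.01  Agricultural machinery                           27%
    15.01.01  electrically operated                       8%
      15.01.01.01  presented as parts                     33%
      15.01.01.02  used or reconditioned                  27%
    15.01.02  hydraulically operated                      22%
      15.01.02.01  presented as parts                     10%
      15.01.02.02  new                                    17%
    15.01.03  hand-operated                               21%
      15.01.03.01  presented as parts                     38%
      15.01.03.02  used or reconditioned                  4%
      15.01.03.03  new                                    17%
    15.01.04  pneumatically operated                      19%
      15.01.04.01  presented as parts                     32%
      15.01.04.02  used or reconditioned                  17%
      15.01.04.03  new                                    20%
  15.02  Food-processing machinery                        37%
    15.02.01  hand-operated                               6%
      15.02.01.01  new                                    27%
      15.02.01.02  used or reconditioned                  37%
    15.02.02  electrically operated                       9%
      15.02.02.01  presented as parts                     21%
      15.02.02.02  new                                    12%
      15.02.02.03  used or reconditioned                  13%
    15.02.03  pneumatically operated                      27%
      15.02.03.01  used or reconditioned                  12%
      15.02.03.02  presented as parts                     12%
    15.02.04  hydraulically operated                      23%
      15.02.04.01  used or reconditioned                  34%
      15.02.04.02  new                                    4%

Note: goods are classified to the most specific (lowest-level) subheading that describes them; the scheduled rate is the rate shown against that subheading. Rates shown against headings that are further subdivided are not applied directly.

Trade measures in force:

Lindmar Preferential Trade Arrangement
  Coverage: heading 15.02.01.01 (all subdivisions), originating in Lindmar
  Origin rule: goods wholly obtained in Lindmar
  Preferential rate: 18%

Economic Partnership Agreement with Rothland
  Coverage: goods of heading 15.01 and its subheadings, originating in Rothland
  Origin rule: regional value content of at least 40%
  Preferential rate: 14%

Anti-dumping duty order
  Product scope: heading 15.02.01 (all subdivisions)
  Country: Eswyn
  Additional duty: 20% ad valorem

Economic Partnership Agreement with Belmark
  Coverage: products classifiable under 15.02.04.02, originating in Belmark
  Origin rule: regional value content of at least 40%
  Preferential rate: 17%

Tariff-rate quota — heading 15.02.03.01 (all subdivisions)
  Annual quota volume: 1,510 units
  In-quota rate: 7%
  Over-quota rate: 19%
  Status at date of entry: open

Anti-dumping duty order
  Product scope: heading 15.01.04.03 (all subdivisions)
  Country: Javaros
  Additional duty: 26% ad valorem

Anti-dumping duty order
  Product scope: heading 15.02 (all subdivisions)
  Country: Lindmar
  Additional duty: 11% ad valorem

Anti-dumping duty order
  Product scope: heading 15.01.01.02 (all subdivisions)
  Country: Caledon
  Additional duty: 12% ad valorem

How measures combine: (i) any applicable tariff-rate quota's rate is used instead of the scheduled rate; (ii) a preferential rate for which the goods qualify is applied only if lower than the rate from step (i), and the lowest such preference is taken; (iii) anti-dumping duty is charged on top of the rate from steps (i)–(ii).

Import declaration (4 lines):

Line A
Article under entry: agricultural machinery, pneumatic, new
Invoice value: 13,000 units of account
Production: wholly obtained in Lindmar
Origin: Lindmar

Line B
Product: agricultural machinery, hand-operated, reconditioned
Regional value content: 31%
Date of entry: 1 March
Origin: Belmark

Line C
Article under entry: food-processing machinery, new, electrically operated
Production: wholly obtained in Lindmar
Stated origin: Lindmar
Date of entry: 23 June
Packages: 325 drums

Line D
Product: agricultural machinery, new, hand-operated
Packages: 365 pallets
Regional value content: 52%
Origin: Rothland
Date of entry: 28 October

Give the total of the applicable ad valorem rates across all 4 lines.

61%

Line A: agricultural → 15.01; pneumatic → 15.01.04; new → 15.01.04.03. Scheduled 20%. Lindmar agreement on 15.02.01.01: 15.01.04.03 not covered. → 20%.
Line B: agricultural → 15.01; hand-operated → 15.01.03; reconditioned → 15.01.03.02. Scheduled 4%. Belmark agreement on 15.02.04.02: 15.01.03.02 not covered. → 4%.
Line C: food-processing → 15.02; electrically operated → 15.02.02; new → 15.02.02.02. Scheduled 12%. Lindmar agreement on 15.02.01.01: 15.02.02.02 not covered; anti-dumping (Lindmar, 15.02): +11%; total 12% + 11% = 23%. → 23%.
Line D: agricultural → 15.01; hand-operated → 15.01.03; new → 15.01.03.03. Scheduled 17%. Rothland agreement on 15.01: RVC ≥ 40% → 14% available; preferential 14%. → 14%.
Sum: 20% + 4% + 23% + 14% = 61%.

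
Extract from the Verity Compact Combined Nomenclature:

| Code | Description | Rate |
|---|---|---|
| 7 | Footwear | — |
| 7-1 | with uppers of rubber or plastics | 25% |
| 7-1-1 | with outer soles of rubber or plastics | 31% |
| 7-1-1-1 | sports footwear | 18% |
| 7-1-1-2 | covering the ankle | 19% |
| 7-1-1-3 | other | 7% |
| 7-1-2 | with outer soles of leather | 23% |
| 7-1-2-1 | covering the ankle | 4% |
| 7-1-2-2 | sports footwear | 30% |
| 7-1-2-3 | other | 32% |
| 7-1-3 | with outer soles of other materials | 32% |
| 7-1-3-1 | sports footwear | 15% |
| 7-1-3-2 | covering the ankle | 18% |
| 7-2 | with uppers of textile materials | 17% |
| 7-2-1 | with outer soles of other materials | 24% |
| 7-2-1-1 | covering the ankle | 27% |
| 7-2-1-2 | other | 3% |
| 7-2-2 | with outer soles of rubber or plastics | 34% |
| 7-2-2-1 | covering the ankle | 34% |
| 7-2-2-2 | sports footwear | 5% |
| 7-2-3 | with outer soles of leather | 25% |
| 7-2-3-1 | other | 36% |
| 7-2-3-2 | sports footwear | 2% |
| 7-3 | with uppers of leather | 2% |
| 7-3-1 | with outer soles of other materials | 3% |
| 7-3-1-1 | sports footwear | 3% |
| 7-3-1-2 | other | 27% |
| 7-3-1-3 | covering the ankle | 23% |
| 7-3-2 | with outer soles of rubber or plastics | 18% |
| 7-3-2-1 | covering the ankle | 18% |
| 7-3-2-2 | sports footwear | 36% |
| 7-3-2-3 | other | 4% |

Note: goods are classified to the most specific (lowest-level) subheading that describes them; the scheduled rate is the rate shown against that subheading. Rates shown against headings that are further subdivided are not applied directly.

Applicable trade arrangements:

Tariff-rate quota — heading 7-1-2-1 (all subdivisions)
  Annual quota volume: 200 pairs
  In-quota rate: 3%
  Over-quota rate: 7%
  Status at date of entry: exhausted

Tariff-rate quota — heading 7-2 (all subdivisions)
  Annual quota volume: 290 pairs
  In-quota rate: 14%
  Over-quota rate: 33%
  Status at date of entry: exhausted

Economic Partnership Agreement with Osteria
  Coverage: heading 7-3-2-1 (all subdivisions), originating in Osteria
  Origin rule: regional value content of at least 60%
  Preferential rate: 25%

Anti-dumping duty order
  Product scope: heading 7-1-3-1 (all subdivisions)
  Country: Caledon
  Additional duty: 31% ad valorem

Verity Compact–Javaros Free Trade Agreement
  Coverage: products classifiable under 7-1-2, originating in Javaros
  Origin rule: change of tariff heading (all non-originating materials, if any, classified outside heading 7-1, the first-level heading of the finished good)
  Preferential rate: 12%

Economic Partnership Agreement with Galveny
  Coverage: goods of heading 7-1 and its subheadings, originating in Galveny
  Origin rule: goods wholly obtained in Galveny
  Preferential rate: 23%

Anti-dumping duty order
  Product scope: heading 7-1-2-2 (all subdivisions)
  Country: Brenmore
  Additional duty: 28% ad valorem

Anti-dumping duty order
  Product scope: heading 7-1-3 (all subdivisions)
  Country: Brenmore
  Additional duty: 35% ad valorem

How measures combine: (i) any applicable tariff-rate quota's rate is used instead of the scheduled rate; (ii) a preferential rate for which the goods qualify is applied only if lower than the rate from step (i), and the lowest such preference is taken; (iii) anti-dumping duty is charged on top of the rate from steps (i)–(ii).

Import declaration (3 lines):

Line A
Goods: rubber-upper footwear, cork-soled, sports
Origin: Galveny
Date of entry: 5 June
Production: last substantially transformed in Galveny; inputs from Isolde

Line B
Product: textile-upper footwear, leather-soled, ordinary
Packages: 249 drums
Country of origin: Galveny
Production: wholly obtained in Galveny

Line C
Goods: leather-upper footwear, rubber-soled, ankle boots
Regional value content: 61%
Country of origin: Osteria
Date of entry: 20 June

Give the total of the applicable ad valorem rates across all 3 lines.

Line A: rubber-upper → 7-1; cork-soled → 7-1-3; sports → 7-1-3-1. Scheduled 15%. Galveny agreement on 7-1: not wholly obtained. → 15%.
Line B: textile-upper → 7-2; leather-soled → 7-2-3; ordinary → 7-2-3-1. Scheduled 36%. quota on 7-2 exhausted → over-quota 33%; Galveny agreement on 7-1: 7-2-3-1 not covered. → 33%.
Line C: leather-upper → 7-3; rubber-soled → 7-3-2; ankle boots → 7-3-2-1. Scheduled 18%. Osteria agreement on 7-3-2-1: RVC ≥ 60% → 25% available; preference 25% not lower than 18% → no reduction. → 18%.
Sum: 15% + 33% + 18% = 66%.

66%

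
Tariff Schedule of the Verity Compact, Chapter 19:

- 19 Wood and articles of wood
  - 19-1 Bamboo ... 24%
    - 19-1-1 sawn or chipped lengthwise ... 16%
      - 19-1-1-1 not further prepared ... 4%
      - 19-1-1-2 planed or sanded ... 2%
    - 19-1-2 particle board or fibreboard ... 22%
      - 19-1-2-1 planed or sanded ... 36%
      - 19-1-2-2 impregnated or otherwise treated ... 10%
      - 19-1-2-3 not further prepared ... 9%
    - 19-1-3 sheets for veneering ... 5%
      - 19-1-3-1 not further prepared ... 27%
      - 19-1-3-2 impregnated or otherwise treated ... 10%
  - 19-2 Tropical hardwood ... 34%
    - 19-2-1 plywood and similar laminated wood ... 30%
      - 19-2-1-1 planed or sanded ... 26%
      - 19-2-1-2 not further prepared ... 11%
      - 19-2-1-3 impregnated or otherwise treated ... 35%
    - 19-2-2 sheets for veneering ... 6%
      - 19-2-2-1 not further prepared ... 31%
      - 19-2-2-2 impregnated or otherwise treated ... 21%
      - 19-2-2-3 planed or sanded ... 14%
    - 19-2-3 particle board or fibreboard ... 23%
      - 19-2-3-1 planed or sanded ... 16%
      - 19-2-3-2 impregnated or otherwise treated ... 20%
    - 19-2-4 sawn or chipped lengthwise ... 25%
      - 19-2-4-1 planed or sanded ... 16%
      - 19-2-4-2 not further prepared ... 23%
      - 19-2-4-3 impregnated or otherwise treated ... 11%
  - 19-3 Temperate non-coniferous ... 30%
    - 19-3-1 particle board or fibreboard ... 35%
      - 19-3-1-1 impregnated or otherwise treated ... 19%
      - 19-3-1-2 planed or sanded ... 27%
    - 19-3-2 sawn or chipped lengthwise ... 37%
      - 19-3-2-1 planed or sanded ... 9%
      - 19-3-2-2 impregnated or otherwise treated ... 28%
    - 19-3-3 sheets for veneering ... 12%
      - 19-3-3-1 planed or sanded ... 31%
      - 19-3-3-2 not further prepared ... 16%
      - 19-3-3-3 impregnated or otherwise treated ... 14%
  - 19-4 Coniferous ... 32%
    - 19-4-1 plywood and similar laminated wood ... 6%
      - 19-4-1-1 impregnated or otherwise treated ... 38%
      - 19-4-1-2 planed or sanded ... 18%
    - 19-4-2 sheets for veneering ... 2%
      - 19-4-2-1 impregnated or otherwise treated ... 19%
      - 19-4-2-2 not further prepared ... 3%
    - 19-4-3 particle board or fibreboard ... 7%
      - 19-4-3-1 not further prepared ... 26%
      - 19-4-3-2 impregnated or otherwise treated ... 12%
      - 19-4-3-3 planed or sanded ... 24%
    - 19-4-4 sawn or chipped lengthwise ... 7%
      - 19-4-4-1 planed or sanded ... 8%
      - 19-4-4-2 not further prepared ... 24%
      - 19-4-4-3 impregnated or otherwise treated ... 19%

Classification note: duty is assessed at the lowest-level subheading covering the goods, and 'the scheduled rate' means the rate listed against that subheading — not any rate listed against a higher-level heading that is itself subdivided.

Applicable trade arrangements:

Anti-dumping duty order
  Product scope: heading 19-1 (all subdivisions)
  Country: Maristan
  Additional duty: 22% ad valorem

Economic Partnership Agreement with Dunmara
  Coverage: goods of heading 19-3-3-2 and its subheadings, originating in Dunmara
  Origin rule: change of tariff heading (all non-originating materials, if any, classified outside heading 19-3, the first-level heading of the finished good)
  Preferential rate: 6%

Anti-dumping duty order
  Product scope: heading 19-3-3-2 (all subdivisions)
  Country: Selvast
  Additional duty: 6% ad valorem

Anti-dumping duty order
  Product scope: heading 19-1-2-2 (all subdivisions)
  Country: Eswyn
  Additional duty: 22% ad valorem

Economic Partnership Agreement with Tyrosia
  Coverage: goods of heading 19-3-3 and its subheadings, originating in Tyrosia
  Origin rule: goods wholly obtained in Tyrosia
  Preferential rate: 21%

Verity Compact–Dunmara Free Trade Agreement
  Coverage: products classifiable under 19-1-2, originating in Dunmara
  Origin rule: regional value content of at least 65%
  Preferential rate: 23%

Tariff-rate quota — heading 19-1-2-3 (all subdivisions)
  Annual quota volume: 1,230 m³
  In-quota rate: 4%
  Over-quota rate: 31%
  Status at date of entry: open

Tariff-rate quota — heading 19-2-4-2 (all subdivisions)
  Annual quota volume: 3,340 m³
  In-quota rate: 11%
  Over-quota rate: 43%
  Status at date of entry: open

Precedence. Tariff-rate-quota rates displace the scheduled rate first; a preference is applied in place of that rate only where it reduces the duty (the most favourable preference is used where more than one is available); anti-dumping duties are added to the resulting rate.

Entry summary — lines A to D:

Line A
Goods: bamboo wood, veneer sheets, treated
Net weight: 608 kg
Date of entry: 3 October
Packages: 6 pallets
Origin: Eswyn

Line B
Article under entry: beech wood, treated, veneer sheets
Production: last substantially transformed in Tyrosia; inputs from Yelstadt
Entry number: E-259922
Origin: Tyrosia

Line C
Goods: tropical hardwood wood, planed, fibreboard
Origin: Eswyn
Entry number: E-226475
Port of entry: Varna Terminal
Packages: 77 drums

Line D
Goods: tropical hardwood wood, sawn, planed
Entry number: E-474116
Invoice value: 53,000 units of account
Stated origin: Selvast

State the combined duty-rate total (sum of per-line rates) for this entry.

Line A: bamboo → 19-1; veneer sheets → 19-1-3; treated → 19-1-3-2. Scheduled 10%. No special measure applies. → 10%.
Line B: beech → 19-3; veneer sheets → 19-3-3; treated → 19-3-3-3. Scheduled 14%. Tyrosia agreement on 19-3-3: not wholly obtained. → 14%.
Line C: tropical hardwood → 19-2; fibreboard → 19-2-3; planed → 19-2-3-1. Scheduled 16%. No special measure applies. → 16%.
Line D: tropical hardwood → 19-2; sawn → 19-2-4; planed → 19-2-4-1. Scheduled 16%. No special measure applies. → 16%.
Sum: 10% + 14% + 16% + 16% = 56%.

56%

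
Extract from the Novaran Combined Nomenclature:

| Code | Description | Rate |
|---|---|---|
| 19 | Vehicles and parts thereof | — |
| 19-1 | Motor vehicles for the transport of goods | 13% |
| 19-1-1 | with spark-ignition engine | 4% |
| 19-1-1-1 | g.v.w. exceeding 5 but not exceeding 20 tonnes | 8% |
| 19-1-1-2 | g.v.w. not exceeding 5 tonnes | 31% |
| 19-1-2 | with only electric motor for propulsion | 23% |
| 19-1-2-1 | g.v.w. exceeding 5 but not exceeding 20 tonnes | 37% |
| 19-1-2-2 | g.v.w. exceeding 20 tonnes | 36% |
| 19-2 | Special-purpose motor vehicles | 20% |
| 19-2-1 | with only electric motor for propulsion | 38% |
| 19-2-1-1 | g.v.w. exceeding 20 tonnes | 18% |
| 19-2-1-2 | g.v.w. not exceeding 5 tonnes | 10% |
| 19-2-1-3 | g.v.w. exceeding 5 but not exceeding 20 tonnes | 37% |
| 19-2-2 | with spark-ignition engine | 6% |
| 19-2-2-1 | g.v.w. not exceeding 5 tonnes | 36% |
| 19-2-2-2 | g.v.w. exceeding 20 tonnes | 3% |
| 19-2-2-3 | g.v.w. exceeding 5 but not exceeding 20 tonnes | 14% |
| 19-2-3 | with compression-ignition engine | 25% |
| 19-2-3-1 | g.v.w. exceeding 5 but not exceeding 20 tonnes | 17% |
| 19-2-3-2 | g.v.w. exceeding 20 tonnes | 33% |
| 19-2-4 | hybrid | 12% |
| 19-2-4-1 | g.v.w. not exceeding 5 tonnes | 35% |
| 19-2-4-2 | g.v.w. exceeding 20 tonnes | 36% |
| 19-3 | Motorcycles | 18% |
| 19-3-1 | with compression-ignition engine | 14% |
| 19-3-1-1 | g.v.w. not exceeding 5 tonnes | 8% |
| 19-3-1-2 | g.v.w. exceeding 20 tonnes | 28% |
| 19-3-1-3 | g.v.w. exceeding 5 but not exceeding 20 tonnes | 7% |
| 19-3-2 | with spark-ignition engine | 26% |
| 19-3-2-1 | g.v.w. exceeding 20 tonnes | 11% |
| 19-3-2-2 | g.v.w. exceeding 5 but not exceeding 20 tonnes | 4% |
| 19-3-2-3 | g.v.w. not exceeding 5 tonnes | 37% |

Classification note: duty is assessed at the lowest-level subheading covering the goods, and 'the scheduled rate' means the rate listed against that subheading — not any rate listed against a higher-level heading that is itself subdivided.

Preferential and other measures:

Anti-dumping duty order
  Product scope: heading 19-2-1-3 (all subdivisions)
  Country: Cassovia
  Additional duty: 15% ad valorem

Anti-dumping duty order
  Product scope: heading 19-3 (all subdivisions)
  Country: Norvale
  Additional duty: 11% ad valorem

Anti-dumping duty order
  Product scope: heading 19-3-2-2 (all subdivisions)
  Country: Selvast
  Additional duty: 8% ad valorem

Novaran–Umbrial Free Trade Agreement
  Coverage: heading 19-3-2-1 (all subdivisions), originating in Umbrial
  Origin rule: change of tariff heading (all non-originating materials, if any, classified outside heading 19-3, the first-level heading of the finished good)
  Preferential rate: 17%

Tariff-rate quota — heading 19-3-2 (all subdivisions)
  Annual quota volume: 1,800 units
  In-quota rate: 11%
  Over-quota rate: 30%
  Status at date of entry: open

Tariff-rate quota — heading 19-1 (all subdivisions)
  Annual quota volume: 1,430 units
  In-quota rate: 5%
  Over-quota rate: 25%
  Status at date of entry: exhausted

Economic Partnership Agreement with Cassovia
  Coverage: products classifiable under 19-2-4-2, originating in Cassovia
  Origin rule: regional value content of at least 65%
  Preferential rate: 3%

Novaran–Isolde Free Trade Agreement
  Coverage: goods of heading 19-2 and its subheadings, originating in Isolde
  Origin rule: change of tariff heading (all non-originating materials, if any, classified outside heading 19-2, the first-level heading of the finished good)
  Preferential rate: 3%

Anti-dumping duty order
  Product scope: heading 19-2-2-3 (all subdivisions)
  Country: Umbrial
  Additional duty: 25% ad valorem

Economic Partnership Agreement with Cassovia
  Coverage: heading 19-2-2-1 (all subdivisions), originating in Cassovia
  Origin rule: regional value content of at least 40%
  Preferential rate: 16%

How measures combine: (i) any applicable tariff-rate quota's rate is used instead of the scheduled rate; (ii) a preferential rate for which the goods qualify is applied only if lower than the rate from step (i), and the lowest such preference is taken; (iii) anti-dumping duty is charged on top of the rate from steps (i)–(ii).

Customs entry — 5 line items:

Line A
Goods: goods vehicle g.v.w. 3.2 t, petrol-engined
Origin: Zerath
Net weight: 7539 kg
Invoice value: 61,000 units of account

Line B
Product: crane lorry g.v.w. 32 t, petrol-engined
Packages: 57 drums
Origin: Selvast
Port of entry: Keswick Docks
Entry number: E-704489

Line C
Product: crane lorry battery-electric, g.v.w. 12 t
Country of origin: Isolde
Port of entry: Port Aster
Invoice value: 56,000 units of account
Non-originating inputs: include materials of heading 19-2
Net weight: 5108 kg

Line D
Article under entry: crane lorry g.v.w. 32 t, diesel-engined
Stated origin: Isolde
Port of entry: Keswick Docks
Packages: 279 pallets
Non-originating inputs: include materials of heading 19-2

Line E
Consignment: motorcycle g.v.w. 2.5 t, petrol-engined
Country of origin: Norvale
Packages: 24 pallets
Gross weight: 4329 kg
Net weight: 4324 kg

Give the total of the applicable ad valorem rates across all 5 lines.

Line A: goods vehicle → 19-1; petrol-engined → 19-1-1; g.v.w. 3.2 t → 19-1-1-2. Scheduled 31%. quota on 19-1 exhausted → over-quota 25%. → 25%.
Line B: crane lorry → 19-2; petrol-engined → 19-2-2; g.v.w. 32 t → 19-2-2-2. Scheduled 3%. No special measure applies. → 3%.
Line C: crane lorry → 19-2; battery-electric → 19-2-1; g.v.w. 12 t → 19-2-1-3. Scheduled 37%. Isolde agreement on 19-2: CTH not met. → 37%.
Line D: crane lorry → 19-2; diesel-engined → 19-2-3; g.v.w. 32 t → 19-2-3-2. Scheduled 33%. Isolde agreement on 19-2: CTH not met. → 33%.
Line E: motorcycle → 19-3; petrol-engined → 19-3-2; g.v.w. 2.5 t → 19-3-2-3. Scheduled 37%. quota on 19-3-2 open → in-quota 11%; anti-dumping (Norvale, 19-3): +11%; total 11% + 11% = 22%. → 22%.
Sum: 25% + 3% + 37% + 33% + 22% = 120%.

120%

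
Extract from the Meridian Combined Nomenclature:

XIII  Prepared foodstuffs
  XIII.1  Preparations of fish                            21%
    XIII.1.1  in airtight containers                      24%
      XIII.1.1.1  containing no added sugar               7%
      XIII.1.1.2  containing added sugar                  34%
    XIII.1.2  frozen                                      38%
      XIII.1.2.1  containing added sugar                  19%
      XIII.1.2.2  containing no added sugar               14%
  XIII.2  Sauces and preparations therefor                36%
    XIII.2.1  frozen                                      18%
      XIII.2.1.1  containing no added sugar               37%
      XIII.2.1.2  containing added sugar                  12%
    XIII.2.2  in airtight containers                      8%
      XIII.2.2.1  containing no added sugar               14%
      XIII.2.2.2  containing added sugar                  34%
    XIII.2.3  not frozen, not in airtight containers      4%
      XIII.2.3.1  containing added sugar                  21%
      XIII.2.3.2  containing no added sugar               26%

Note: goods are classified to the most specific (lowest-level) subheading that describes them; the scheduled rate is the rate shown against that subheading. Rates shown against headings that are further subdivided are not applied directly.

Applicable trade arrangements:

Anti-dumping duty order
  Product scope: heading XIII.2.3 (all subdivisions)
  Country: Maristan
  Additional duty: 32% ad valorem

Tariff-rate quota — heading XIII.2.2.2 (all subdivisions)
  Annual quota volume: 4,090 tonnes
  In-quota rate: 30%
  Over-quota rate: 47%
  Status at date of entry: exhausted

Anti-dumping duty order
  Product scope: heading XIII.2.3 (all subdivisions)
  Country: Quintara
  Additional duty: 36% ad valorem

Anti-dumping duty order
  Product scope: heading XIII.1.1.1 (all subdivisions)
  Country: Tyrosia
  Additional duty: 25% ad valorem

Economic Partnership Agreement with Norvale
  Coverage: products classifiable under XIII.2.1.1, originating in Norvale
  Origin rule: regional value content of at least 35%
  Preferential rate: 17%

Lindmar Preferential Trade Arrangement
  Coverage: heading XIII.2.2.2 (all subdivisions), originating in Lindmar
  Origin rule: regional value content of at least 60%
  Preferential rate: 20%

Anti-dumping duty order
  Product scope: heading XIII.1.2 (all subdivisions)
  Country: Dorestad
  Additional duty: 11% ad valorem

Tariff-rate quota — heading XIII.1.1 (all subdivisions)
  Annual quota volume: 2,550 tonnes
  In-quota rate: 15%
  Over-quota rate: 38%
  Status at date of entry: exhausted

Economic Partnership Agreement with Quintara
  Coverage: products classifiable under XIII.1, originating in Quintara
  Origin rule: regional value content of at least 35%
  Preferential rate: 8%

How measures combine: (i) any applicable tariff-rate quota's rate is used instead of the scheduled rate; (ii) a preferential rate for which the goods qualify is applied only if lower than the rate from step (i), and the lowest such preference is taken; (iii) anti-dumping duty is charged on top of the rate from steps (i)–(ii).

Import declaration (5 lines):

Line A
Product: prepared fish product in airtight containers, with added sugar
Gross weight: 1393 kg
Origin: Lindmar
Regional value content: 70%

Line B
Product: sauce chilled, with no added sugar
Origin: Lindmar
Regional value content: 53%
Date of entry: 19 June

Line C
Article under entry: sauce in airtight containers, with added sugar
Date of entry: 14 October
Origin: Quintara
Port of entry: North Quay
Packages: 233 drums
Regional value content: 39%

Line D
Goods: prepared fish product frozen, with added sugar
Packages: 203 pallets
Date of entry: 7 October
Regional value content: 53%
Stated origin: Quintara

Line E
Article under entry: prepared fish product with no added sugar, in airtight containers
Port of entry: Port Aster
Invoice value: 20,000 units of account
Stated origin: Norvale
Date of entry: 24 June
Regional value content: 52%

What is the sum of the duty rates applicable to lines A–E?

Line A: prepared fish product → XIII.1; in airtight containers → XIII.1.1; with added sugar → XIII.1.1.2. Scheduled 34%. quota on XIII.1.1 exhausted → over-quota 38%; Lindmar agreement on XIII.2.2.2: XIII.1.1.2 not covered. → 38%.
Line B: sauce → XIII.2; chilled → XIII.2.3; with no added sugar → XIII.2.3.2. Scheduled 26%. Lindmar agreement on XIII.2.2.2: XIII.2.3.2 not covered. → 26%.
Line C: sauce → XIII.2; in airtight containers → XIII.2.2; with added sugar → XIII.2.2.2. Scheduled 34%. quota on XIII.2.2.2 exhausted → over-quota 47%; Quintara agreement on XIII.1: XIII.2.2.2 not covered. → 47%.
Line D: prepared fish product → XIII.1; frozen → XIII.1.2; with added sugar → XIII.1.2.1. Scheduled 19%. Quintara agreement on XIII.1: RVC ≥ 35% → 8% available; preferential 8%. → 8%.
Line E: prepared fish product → XIII.1; in airtight containers → XIII.1.1; with no added sugar → XIII.1.1.1. Scheduled 7%. quota on XIII.1.1 exhausted → over-quota 38%; Norvale agreement on XIII.2.1.1: XIII.1.1.1 not covered. → 38%.
Sum: 38% + 26% + 47% + 8% + 38% = 157%.

157%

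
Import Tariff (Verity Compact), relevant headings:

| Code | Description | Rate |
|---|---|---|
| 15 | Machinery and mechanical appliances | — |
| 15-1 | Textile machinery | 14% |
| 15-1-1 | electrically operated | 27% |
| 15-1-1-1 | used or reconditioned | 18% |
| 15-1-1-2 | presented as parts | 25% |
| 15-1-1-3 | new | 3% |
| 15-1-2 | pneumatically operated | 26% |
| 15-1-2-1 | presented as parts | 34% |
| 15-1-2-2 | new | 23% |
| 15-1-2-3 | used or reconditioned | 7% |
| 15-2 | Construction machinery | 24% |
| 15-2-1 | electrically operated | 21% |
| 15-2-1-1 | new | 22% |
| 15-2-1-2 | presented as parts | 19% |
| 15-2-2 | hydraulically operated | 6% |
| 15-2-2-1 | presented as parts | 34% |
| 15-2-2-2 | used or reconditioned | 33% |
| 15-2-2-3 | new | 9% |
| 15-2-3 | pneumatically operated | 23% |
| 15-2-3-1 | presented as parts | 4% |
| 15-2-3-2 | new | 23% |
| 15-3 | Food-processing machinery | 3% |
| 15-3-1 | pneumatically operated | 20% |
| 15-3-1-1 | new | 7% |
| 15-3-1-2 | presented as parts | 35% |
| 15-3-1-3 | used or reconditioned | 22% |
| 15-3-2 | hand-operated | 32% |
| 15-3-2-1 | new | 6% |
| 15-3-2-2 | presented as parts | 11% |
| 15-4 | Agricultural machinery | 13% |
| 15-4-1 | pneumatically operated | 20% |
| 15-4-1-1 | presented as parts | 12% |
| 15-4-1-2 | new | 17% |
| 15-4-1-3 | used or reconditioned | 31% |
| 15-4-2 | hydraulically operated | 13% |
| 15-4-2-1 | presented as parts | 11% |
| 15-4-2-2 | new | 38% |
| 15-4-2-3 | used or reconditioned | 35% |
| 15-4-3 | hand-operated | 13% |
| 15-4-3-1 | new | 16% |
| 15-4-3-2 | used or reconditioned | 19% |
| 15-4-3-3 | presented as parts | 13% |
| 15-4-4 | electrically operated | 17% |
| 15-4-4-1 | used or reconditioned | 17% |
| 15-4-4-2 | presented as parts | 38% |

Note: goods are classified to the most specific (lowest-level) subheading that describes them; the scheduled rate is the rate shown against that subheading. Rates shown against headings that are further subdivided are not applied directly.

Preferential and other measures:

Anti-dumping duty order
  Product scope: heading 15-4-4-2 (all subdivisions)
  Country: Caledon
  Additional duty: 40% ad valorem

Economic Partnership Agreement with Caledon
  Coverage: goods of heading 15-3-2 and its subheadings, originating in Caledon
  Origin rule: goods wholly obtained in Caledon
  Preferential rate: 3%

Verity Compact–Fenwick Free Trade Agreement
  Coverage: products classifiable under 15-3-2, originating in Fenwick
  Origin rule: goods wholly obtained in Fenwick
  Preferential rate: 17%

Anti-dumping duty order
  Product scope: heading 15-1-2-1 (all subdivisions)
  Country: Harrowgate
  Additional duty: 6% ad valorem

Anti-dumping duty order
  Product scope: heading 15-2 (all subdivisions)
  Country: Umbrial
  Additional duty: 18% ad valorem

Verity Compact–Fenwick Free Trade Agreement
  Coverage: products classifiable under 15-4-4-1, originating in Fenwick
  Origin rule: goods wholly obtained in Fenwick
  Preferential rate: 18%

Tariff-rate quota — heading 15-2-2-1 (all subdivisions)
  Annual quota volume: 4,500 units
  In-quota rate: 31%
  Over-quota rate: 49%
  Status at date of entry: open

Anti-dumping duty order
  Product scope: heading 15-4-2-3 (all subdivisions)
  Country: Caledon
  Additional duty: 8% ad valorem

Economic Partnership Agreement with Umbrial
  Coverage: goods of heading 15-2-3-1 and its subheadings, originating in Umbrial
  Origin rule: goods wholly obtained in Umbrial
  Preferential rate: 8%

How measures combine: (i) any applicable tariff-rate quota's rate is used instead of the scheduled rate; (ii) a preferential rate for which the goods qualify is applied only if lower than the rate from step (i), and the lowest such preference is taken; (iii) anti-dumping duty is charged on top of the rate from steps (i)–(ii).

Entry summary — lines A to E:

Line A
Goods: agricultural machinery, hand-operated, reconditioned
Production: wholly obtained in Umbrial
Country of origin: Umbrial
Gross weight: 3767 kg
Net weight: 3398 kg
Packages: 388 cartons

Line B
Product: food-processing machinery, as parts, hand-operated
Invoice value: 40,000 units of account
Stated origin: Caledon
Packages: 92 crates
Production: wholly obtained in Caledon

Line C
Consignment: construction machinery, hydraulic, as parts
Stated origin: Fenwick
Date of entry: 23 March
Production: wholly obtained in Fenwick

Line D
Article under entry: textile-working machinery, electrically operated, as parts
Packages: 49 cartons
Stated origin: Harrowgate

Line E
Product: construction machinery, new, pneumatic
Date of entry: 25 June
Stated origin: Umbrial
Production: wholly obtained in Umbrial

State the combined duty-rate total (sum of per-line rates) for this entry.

Line A: agricultural → 15-4; hand-operated → 15-4-3; reconditioned → 15-4-3-2. Scheduled 19%. Umbrial agreement on 15-2-3-1: 15-4-3-2 not covered. → 19%.
Line B: food-processing → 15-3; hand-operated → 15-3-2; as parts → 15-3-2-2. Scheduled 11%. Caledon agreement on 15-3-2: wholly obtained → 3% available; preferential 3%. → 3%.
Line C: construction → 15-2; hydraulic → 15-2-2; as parts → 15-2-2-1. Scheduled 34%. quota on 15-2-2-1 open → in-quota 31%; Fenwick agreement on 15-3-2: 15-2-2-1 not covered; Fenwick agreement on 15-4-4-1: 15-2-2-1 not covered. → 31%.
Line D: textile-working → 15-1; electrically operated → 15-1-1; as parts → 15-1-1-2. Scheduled 25%. No special measure applies. → 25%.
Line E: construction → 15-2; pneumatic → 15-2-3; new → 15-2-3-2. Scheduled 23%. Umbrial agreement on 15-2-3-1: 15-2-3-2 not covered; anti-dumping (Umbrial, 15-2): +18%; total 23% + 18% = 41%. → 41%.
Sum: 19% + 3% + 31% + 25% + 41% = 119%.

119%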